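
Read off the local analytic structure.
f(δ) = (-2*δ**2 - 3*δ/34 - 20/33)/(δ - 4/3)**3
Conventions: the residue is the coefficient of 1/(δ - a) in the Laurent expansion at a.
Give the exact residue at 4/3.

At the order-3 pole 4/3 set g(δ) = (δ - (4/3))^3*f(δ) = -2*δ**2 - 3*δ/34 - 20/33.
Order-3 pole: residue = g''(a)/2; g''(4/3) = -4, so the residue is -2.

The residue is -2.


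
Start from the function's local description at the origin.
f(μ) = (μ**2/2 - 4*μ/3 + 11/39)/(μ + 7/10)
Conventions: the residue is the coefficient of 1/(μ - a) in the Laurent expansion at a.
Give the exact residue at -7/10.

At the order-1 pole -7/10 set g(μ) = (μ - (-7/10))*f(μ) = μ**2/2 - 4*μ/3 + 11/39.
Simple pole: residue = g(a) at a = -7/10, which is 3797/2600.

The residue is 3797/2600.


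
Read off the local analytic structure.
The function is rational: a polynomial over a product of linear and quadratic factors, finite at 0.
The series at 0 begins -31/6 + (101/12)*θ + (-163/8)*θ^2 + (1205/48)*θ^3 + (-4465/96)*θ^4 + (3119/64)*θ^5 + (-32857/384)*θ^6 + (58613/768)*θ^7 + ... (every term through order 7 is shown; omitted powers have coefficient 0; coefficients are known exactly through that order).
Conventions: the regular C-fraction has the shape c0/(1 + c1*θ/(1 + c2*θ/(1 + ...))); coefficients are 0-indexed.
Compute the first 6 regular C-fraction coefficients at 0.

The regular C-fraction coefficients are [-31/6, 101/62, 2479/3131, -909974/250379, 65580512/36384283, 7747794709/19059904448].

Taylor coefficients (read off): a_0 = -31/6, a_1 = 101/12, a_2 = -163/8, a_3 = 1205/48, a_4 = -4465/96, a_5 = 3119/64.
c0 = a_0 = -31/6. Peel one level at a time: if S = 1 + c*θ/S' with S'(0) = 1, then c is the θ-coefficient of S and S' = c*θ/(S - 1).
S_1 = c0/f = 1 + (101/62)*θ + (-2479/1922)*θ^2 + ...; c1 = 101/62.
S_2 = c1*θ/(S_1 - 1) = 1 + (2479/3131)*θ + (29354/10201)*θ^2 + ...; c2 = 2479/3131.
S_3 = c2*θ/(S_2 - 1) = 1 + (-909974/250379)*θ + (40257344/6145441)*θ^2 + ...; c3 = -909974/250379.
S_4 = c3*θ/(S_3 - 1) = 1 + (65580512/36384283)*θ + (-315662471/430828658)*θ^2 + ...; c4 = 65580512/36384283.
S_5 = c4*θ/(S_4 - 1) = 1 + (7747794709/19059904448)*θ + ...; c5 = 7747794709/19059904448.


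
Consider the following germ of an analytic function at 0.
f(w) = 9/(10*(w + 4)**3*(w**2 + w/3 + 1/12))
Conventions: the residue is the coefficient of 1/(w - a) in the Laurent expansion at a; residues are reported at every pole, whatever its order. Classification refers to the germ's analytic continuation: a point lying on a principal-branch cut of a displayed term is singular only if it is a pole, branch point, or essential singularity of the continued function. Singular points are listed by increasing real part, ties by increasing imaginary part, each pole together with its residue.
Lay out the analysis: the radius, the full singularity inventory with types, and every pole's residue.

Denominator factor (w**2 + w/3 + 1/12): discriminant -2/9, complex-conjugate roots (-1/6) + ((1/6)*sqrt(2))*i and (-1/6) - ((1/6)*sqrt(2))*i; poles of order 1, moduli (1/6)*sqrt(3) and (1/6)*sqrt(3).
Denominator factor (w + 4)^3: pole of order 3 at -4, modulus 4.
The radius of convergence is the smallest modulus among the singular points: (1/6)*sqrt(3).
At the order-3 pole -4 set g(w) = (w - (-4))^3*f(w) = 9/(10*(w**2 + w/3 + 1/12)).
Order-3 pole: residue = g''(a)/2; g''(-4) = 5072/205379, so the residue is 2536/205379.
The factor w**2 + w/3 + 1/12 splits as (w - a)(w - a') with a = (-1/6) - ((1/6)*sqrt(2))*i, a' = (-1/6) + ((1/6)*sqrt(2))*i. At the order-1 pole a set g(w) = (w - a)*f(w) = [9/(10*(w + 4)**3)] / (w - a').
Simple pole: residue = g(a) at a = (-1/6) - ((1/6)*sqrt(2))*i, which is (-1268/205379) + ((24058/1026895)*sqrt(2))*i.
The factor w**2 + w/3 + 1/12 splits as (w - a)(w - a') with a = (-1/6) + ((1/6)*sqrt(2))*i, a' = (-1/6) - ((1/6)*sqrt(2))*i. At the order-1 pole a set g(w) = (w - a)*f(w) = [9/(10*(w + 4)**3)] / (w - a').
Simple pole: residue = g(a) at a = (-1/6) + ((1/6)*sqrt(2))*i, which is (-1268/205379) - ((24058/1026895)*sqrt(2))*i.
List the singular points by increasing real part (a conjugate pair: the negative imaginary part first).

Radius of convergence at 0: (1/6)*sqrt(3).
At -4: a pole of order 3; residue 2536/205379.
At (-1/6) - ((1/6)*sqrt(2))*i: a pole of order 1; residue (-1268/205379) + ((24058/1026895)*sqrt(2))*i.
At (-1/6) + ((1/6)*sqrt(2))*i: a pole of order 1; residue (-1268/205379) - ((24058/1026895)*sqrt(2))*i.


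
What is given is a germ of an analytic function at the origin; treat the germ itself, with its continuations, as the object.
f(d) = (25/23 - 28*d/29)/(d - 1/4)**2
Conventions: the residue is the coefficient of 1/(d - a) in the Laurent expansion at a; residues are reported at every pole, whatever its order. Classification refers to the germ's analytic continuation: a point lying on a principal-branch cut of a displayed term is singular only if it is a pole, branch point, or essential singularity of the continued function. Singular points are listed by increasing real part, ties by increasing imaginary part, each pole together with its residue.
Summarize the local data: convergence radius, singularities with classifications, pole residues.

Radius of convergence at 0: 1/4.
At 1/4: a pole of order 2; residue -28/29.

Denominator factor (d - 1/4)^2: pole of order 2 at 1/4, modulus 1/4.
The radius of convergence is the smallest modulus among the singular points: 1/4.
At the order-2 pole 1/4 set g(d) = (d - (1/4))^2*f(d) = 25/23 - 28*d/29.
Order-2 pole: residue = g'(a); g'(1/4) = -28/29, so the residue is -28/29.


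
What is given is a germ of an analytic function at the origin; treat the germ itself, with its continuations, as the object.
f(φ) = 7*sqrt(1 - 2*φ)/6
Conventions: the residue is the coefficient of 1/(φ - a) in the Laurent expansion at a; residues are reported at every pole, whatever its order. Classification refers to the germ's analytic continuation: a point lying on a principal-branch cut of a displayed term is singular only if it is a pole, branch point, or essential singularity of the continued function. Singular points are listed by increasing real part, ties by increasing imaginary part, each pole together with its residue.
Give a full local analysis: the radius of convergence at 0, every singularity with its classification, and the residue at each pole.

Radius of convergence at 0: 1/2.
At 1/2: an algebraic (square-root) branch point.

Branch term (7/6)*sqrt(1 - φ/(1/2)): its argument vanishes at φ = 1/2, a square-root branch point, modulus 1/2.
The radius of convergence is the smallest modulus among the singular points: 1/2.


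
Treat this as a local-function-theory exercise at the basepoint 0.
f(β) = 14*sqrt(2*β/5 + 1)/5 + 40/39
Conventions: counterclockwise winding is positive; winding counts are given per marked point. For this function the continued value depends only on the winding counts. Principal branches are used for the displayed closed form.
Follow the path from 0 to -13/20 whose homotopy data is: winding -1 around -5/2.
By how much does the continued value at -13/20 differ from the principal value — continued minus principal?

The rational part is single-valued and drops out of the difference; each branch term changes only by its own monodromy.
(14/5)*sqrt(1 - β/(-5/2)): winding -1 is odd, the square root flips sign, contributing -2*(14/5)*sqrt(1 - (-13/20)/(-5/2)) = -2*(14/5)*sqrt(37/50) = -(14/25)*sqrt(74).
Summing the contributions at β = -13/20 gives -(14/25)*sqrt(74).

Continued minus principal equals -(14/25)*sqrt(74).


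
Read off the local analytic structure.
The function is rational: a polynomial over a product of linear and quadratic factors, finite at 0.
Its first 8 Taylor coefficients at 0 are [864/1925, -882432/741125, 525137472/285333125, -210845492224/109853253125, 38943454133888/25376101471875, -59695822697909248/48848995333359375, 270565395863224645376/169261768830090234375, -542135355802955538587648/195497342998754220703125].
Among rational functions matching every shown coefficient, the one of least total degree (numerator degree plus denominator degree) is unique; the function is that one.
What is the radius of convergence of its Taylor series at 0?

No rational of total degree below 6 reproduces all 8 coefficients; solving the [0/6] Pade equations on them gives f(ζ) = -27/(35*(ζ**2 - 4*ζ/7 - 11/10)*(ζ**2 + 4*ζ/3 + 5/4)**2), whose expansion matches every shown term.
Denominator factor (ζ**2 + 4*ζ/3 + 5/4)^2: discriminant -29/9, complex-conjugate roots (-2/3) + ((1/6)*sqrt(29))*i and (-2/3) - ((1/6)*sqrt(29))*i; poles of order 2, moduli (1/2)*sqrt(5) and (1/2)*sqrt(5).
Denominator factor (ζ**2 - 4*ζ/7 - 11/10): discriminant 1158/245, real irrational roots 2/7 + (1/70)*sqrt(5790) and 2/7 - (1/70)*sqrt(5790); poles of order 1, moduli 2/7 + (1/70)*sqrt(5790) and -2/7 + (1/70)*sqrt(5790).
The radius of convergence is the smallest modulus among the singular points: -2/7 + (1/70)*sqrt(5790).

The radius of convergence is -2/7 + (1/70)*sqrt(5790).


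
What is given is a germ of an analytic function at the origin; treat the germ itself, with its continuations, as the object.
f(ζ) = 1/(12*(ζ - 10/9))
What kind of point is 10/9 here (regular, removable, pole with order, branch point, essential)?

The denominator factor ζ - 10/9 vanishes at 10/9 and appears to the power 1; the numerator there equals 1/12, nonzero, and no other factor vanishes.
Hence a pole whose order is the multiplicity, 1.

The point is a pole of order 1.


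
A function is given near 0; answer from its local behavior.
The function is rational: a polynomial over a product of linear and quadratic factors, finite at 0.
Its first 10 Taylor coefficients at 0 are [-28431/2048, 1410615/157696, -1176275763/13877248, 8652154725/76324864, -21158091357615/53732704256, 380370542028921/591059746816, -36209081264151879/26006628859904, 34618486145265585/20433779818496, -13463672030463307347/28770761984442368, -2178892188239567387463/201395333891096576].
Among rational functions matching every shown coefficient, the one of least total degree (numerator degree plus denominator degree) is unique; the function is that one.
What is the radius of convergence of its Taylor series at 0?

No rational of total degree below 8 reproduces all 10 coefficients; solving the [1/7] Pade equations on them gives f(w) = (-33*w/7 - 13/8)/((w - 4/3)*(w**2 - 7*w/11 - 4/9)**3), whose expansion matches every shown term.
Denominator factor (w - 4/3): pole of order 1 at 4/3, modulus 4/3.
Denominator factor (w**2 - 7*w/11 - 4/9)^3: discriminant 2377/1089, real irrational roots 7/22 + (1/66)*sqrt(2377) and 7/22 - (1/66)*sqrt(2377); poles of order 3, moduli 7/22 + (1/66)*sqrt(2377) and -7/22 + (1/66)*sqrt(2377).
The radius of convergence is the smallest modulus among the singular points: -7/22 + (1/66)*sqrt(2377).

The radius of convergence is -7/22 + (1/66)*sqrt(2377).


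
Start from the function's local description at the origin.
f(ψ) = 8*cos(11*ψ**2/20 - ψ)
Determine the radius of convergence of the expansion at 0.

The factor cos(11*ψ**2/20 - ψ) is entire and contributes no finite singular point.
The polynomial part has no poles.
No finite singular points: the Taylor series at 0 converges everywhere.

The radius of convergence is infinite.


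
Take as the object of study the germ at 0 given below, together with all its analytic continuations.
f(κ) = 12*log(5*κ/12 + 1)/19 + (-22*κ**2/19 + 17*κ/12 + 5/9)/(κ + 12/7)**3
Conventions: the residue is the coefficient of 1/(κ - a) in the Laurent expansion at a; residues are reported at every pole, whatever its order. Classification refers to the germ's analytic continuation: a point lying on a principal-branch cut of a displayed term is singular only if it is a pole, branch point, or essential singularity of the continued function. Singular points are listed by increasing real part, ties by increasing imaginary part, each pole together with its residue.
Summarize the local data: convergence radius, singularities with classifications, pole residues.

Radius of convergence at 0: 12/7.
At -12/5: a logarithmic branch point.
At -12/7: a pole of order 3; residue -22/19.

Denominator factor (κ + 12/7)^3: pole of order 3 at -12/7, modulus 12/7.
Branch term (12/19)*log(1 - κ/(-12/5)): its argument vanishes at κ = -12/5, a logarithmic branch point, modulus 12/5.
The radius of convergence is the smallest modulus among the singular points: 12/7.
The branch term is analytic at -12/7 and contributes nothing to the residue; only the rational part matters.
At the order-3 pole -12/7 set g(κ) = (κ - (-12/7))^3*(rational part) = -22*κ**2/19 + 17*κ/12 + 5/9.
Order-3 pole: residue = g''(a)/2; g''(-12/7) = -44/19, so the residue is -22/19.
List the singular points by increasing real part (a conjugate pair: the negative imaginary part first).


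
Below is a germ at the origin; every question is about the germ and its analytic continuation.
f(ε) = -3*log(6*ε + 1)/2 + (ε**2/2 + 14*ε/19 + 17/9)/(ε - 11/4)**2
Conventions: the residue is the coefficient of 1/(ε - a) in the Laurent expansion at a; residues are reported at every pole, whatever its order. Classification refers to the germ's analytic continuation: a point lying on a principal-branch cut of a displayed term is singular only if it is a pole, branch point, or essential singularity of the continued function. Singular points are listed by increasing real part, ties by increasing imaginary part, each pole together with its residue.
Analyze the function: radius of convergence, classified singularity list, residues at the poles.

Radius of convergence at 0: 1/6.
At -1/6: a logarithmic branch point.
At 11/4: a pole of order 2; residue 265/76.

Denominator factor (ε - 11/4)^2: pole of order 2 at 11/4, modulus 11/4.
Branch term (-3/2)*log(1 - ε/(-1/6)): its argument vanishes at ε = -1/6, a logarithmic branch point, modulus 1/6.
The radius of convergence is the smallest modulus among the singular points: 1/6.
The branch term is analytic at 11/4 and contributes nothing to the residue; only the rational part matters.
At the order-2 pole 11/4 set g(ε) = (ε - (11/4))^2*(rational part) = ε**2/2 + 14*ε/19 + 17/9.
Order-2 pole: residue = g'(a); g'(11/4) = 265/76, so the residue is 265/76.
List the singular points by increasing real part (a conjugate pair: the negative imaginary part first).


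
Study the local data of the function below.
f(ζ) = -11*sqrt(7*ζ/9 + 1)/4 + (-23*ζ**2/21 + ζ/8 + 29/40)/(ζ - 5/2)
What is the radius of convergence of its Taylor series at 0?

Denominator factor (ζ - 5/2): pole of order 1 at 5/2, modulus 5/2.
Branch term (-11/4)*sqrt(1 - ζ/(-9/7)): its argument vanishes at ζ = -9/7, a square-root branch point, modulus 9/7.
The radius of convergence is the smallest modulus among the singular points: 9/7.

The radius of convergence is 9/7.


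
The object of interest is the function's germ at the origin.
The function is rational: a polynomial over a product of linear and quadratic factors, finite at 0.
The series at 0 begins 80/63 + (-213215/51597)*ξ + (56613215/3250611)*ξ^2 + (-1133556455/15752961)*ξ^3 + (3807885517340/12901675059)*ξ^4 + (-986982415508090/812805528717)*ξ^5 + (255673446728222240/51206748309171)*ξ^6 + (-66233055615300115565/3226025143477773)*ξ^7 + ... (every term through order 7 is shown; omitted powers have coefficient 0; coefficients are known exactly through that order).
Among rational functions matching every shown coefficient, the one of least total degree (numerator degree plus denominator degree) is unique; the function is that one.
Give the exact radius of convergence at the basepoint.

The radius of convergence is 3 - (1/5)*sqrt(190).

No rational of total degree below 5 reproduces all 8 coefficients; solving the [1/4] Pade equations on them gives f(ξ) = (16/7 - 17*ξ/39)/((ξ**2 - 11*ξ/7 + 9/7)*(ξ**2 + 6*ξ + 7/5)), whose expansion matches every shown term.
Denominator factor (ξ**2 + 6*ξ + 7/5): discriminant 152/5, real irrational roots -3 + (1/5)*sqrt(190) and -3 - (1/5)*sqrt(190); poles of order 1, moduli 3 - (1/5)*sqrt(190) and 3 + (1/5)*sqrt(190).
Denominator factor (ξ**2 - 11*ξ/7 + 9/7): discriminant -131/49, complex-conjugate roots (11/14) + ((1/14)*sqrt(131))*i and (11/14) - ((1/14)*sqrt(131))*i; poles of order 1, moduli (3/7)*sqrt(7) and (3/7)*sqrt(7).
The radius of convergence is the smallest modulus among the singular points: 3 - (1/5)*sqrt(190).


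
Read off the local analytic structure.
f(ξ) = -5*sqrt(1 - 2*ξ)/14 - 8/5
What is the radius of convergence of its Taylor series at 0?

The radius of convergence is 1/2.

Branch term (-5/14)*sqrt(1 - ξ/(1/2)): its argument vanishes at ξ = 1/2, a square-root branch point, modulus 1/2.
The radius of convergence is the smallest modulus among the singular points: 1/2.


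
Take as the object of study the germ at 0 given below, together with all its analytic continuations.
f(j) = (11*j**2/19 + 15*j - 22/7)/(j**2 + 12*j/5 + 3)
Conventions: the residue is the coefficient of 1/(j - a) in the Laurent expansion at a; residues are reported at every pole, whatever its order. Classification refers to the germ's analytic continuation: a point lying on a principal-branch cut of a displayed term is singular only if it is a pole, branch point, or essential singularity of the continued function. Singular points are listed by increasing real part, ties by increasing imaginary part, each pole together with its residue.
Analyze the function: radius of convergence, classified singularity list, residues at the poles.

Radius of convergence at 0: sqrt(3).
At (-6/5) - ((1/5)*sqrt(39))*i: a pole of order 1; residue (1293/190) - ((70531/51870)*sqrt(39))*i.
At (-6/5) + ((1/5)*sqrt(39))*i: a pole of order 1; residue (1293/190) + ((70531/51870)*sqrt(39))*i.

Denominator factor (j**2 + 12*j/5 + 3): discriminant -156/25, complex-conjugate roots (-6/5) + ((1/5)*sqrt(39))*i and (-6/5) - ((1/5)*sqrt(39))*i; poles of order 1, moduli sqrt(3) and sqrt(3).
The radius of convergence is the smallest modulus among the singular points: sqrt(3).
The factor j**2 + 12*j/5 + 3 splits as (j - a)(j - a') with a = (-6/5) - ((1/5)*sqrt(39))*i, a' = (-6/5) + ((1/5)*sqrt(39))*i. At the order-1 pole a set g(j) = (j - a)*f(j) = [11*j**2/19 + 15*j - 22/7] / (j - a').
Simple pole: residue = g(a) at a = (-6/5) - ((1/5)*sqrt(39))*i, which is (1293/190) - ((70531/51870)*sqrt(39))*i.
The factor j**2 + 12*j/5 + 3 splits as (j - a)(j - a') with a = (-6/5) + ((1/5)*sqrt(39))*i, a' = (-6/5) - ((1/5)*sqrt(39))*i. At the order-1 pole a set g(j) = (j - a)*f(j) = [11*j**2/19 + 15*j - 22/7] / (j - a').
Simple pole: residue = g(a) at a = (-6/5) + ((1/5)*sqrt(39))*i, which is (1293/190) + ((70531/51870)*sqrt(39))*i.
List the singular points by increasing real part (a conjugate pair: the negative imaginary part first).


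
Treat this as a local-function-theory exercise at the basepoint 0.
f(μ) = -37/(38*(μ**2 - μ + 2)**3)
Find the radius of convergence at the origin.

Denominator factor (μ**2 - μ + 2)^3: discriminant -7, complex-conjugate roots (1/2) + ((1/2)*sqrt(7))*i and (1/2) - ((1/2)*sqrt(7))*i; poles of order 3, moduli sqrt(2) and sqrt(2).
The radius of convergence is the smallest modulus among the singular points: sqrt(2).

The radius of convergence is sqrt(2).


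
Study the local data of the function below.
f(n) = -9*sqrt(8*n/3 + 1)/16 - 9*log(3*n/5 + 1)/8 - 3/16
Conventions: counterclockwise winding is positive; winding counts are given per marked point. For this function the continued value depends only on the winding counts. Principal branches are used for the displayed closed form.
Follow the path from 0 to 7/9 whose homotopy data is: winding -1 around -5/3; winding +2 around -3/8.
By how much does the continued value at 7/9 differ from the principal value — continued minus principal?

The rational part is single-valued and drops out of the difference; each branch term changes only by its own monodromy.
(-9/16)*sqrt(1 - n/(-3/8)): winding +2 is even, the square root returns to the same sheet, contribution 0.
(-9/8)*log(1 - n/(-5/3)): each positive loop around -5/3 adds 2*pi*i to the log, so winding -1 contributes (-9/8)*(-1)*2*pi*i = (9/4)*pi*i.
Summing the contributions at n = 7/9 gives (9/4)*pi*i.

Continued minus principal equals (9/4)*pi*i.


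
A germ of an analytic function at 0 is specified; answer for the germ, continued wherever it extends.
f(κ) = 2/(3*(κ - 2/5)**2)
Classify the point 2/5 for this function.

The denominator factor κ - 2/5 vanishes at 2/5 and appears to the power 2; the numerator there equals 2/3, nonzero, and no other factor vanishes.
Hence a pole whose order is the multiplicity, 2.

The point is a pole of order 2.


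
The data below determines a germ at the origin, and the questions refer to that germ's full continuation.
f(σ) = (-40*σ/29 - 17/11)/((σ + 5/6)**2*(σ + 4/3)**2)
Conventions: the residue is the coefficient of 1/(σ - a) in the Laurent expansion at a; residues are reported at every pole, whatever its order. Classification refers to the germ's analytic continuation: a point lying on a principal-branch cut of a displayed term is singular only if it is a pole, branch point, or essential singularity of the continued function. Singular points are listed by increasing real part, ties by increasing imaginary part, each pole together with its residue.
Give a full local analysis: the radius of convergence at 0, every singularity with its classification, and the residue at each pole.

Denominator factor (σ + 5/6)^2: pole of order 2 at -5/6, modulus 5/6.
Denominator factor (σ + 4/3)^2: pole of order 2 at -4/3, modulus 4/3.
The radius of convergence is the smallest modulus among the singular points: 5/6.
At the order-2 pole -4/3 set g(σ) = (σ - (-4/3))^2*f(σ) = (-40*σ/29 - 17/11)/(σ + 5/6)**2.
Order-2 pole: residue = g'(a); g'(-4/3) = -784/957, so the residue is -784/957.
At the order-2 pole -5/6 set g(σ) = (σ - (-5/6))^2*f(σ) = (-40*σ/29 - 17/11)/(σ + 4/3)**2.
Order-2 pole: residue = g'(a); g'(-5/6) = 784/957, so the residue is 784/957.
List the singular points by increasing real part (a conjugate pair: the negative imaginary part first).

Radius of convergence at 0: 5/6.
At -4/3: a pole of order 2; residue -784/957.
At -5/6: a pole of order 2; residue 784/957.


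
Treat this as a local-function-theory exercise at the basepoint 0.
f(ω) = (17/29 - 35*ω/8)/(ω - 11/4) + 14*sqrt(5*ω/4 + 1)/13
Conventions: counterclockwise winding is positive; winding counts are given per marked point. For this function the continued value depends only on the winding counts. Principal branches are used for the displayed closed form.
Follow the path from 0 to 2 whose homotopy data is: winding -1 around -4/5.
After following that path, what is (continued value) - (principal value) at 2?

Continued minus principal equals -(14/13)*sqrt(14).

The rational part is single-valued and drops out of the difference; each branch term changes only by its own monodromy.
(14/13)*sqrt(1 - ω/(-4/5)): winding -1 is odd, the square root flips sign, contributing -2*(14/13)*sqrt(1 - (2)/(-4/5)) = -2*(14/13)*sqrt(7/2) = -(14/13)*sqrt(14).
Summing the contributions at ω = 2 gives -(14/13)*sqrt(14).


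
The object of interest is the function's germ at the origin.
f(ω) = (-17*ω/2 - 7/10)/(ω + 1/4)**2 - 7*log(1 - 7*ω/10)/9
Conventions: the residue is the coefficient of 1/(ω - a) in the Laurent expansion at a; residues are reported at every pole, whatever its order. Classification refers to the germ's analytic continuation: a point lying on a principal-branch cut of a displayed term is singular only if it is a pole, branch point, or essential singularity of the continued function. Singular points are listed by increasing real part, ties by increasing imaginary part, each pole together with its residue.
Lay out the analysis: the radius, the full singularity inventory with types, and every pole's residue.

Denominator factor (ω + 1/4)^2: pole of order 2 at -1/4, modulus 1/4.
Branch term (-7/9)*log(1 - ω/(10/7)): its argument vanishes at ω = 10/7, a logarithmic branch point, modulus 10/7.
The radius of convergence is the smallest modulus among the singular points: 1/4.
The branch term is analytic at -1/4 and contributes nothing to the residue; only the rational part matters.
At the order-2 pole -1/4 set g(ω) = (ω - (-1/4))^2*(rational part) = -17*ω/2 - 7/10.
Order-2 pole: residue = g'(a); g'(-1/4) = -17/2, so the residue is -17/2.
List the singular points by increasing real part (a conjugate pair: the negative imaginary part first).

Radius of convergence at 0: 1/4.
At -1/4: a pole of order 2; residue -17/2.
At 10/7: a logarithmic branch point.


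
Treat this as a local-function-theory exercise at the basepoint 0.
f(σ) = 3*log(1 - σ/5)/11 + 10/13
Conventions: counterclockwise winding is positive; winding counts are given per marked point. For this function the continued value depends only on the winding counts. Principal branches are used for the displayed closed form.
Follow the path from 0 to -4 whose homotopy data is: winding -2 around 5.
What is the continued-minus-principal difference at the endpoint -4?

The rational part is single-valued and drops out of the difference; each branch term changes only by its own monodromy.
(3/11)*log(1 - σ/(5)): each positive loop around 5 adds 2*pi*i to the log, so winding -2 contributes (3/11)*(-2)*2*pi*i = -(12/11)*pi*i.
Summing the contributions at σ = -4 gives -(12/11)*pi*i.

Continued minus principal equals -(12/11)*pi*i.


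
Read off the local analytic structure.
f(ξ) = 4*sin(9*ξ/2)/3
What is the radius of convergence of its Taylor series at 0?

The radius of convergence is infinite.

The factor -sin(9*ξ/2) is entire and contributes no finite singular point.
The polynomial part has no poles.
No finite singular points: the Taylor series at 0 converges everywhere.


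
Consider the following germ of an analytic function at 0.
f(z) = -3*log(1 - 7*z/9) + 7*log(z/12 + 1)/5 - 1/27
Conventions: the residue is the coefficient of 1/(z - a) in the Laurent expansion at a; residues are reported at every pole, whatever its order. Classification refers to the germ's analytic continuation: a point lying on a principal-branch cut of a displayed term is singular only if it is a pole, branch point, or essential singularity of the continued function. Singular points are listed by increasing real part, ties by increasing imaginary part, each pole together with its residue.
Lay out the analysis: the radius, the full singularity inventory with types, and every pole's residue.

Branch term (-3)*log(1 - z/(9/7)): its argument vanishes at z = 9/7, a logarithmic branch point, modulus 9/7.
Branch term (7/5)*log(1 - z/(-12)): its argument vanishes at z = -12, a logarithmic branch point, modulus 12.
The radius of convergence is the smallest modulus among the singular points: 9/7.
List the singular points by increasing real part (a conjugate pair: the negative imaginary part first).

Radius of convergence at 0: 9/7.
At -12: a logarithmic branch point.
At 9/7: a logarithmic branch point.


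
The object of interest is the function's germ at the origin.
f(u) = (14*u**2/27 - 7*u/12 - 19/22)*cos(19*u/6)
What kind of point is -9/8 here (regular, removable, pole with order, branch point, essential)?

There is no denominator, hence no pole anywhere.
The factor cos(19*u/6) is entire.
So the germ continues analytically to -9/8.

The point is a regular point.


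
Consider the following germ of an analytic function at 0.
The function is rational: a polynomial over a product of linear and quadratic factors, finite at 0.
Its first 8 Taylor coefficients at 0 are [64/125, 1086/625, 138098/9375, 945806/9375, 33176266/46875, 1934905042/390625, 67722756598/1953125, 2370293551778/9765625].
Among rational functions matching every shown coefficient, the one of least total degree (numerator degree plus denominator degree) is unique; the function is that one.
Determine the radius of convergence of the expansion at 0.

No rational of total degree below 6 reproduces all 8 coefficients; solving the [2/4] Pade equations on them gives f(ψ) = (-4*ψ**2/3 + 11*ψ/4 - 8/7)/((ψ - 1/7)*(ψ + 5/2)**3), whose expansion matches every shown term.
Denominator factor (ψ + 5/2)^3: pole of order 3 at -5/2, modulus 5/2.
Denominator factor (ψ - 1/7): pole of order 1 at 1/7, modulus 1/7.
The radius of convergence is the smallest modulus among the singular points: 1/7.

The radius of convergence is 1/7.


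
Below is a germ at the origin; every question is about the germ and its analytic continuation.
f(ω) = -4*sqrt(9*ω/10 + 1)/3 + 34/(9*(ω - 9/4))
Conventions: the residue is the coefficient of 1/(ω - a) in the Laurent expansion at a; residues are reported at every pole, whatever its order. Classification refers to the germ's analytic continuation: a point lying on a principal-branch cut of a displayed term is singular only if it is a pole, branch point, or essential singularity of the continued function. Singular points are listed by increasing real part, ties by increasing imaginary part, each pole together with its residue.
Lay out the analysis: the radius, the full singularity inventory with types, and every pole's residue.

Radius of convergence at 0: 10/9.
At -10/9: an algebraic (square-root) branch point.
At 9/4: a pole of order 1; residue 34/9.

Denominator factor (ω - 9/4): pole of order 1 at 9/4, modulus 9/4.
Branch term (-4/3)*sqrt(1 - ω/(-10/9)): its argument vanishes at ω = -10/9, a square-root branch point, modulus 10/9.
The radius of convergence is the smallest modulus among the singular points: 10/9.
The branch term is analytic at 9/4 and contributes nothing to the residue; only the rational part matters.
At the order-1 pole 9/4 set g(ω) = (ω - (9/4))*(rational part) = 34/9.
Simple pole: residue = g(a) at a = 9/4, which is 34/9.
List the singular points by increasing real part (a conjugate pair: the negative imaginary part first).


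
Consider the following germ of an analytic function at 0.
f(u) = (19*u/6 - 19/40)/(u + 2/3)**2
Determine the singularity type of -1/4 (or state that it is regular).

The point is a regular point.

Denominator factors: u + 2/3 = 5/12 at u = -1/4 — none vanishes.
So the germ continues analytically to -1/4.


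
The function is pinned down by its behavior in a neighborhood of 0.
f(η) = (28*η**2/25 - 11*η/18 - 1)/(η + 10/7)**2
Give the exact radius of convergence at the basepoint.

Denominator factor (η + 10/7)^2: pole of order 2 at -10/7, modulus 10/7.
The radius of convergence is the smallest modulus among the singular points: 10/7.

The radius of convergence is 10/7.


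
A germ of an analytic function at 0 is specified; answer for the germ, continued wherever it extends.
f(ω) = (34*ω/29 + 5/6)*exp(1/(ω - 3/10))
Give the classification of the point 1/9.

The point is a regular point.

There is no denominator, hence no pole anywhere.
The essential point of exp(1/(ω - (3/10))) is 3/10, not 1/9.
So the germ continues analytically to 1/9.


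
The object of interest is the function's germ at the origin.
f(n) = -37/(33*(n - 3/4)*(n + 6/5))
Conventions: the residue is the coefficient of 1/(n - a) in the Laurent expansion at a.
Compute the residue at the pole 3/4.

The residue is -740/1287.

At the order-1 pole 3/4 set g(n) = (n - (3/4))*f(n) = -37/(33*(n + 6/5)).
Simple pole: residue = g(a) at a = 3/4, which is -740/1287.


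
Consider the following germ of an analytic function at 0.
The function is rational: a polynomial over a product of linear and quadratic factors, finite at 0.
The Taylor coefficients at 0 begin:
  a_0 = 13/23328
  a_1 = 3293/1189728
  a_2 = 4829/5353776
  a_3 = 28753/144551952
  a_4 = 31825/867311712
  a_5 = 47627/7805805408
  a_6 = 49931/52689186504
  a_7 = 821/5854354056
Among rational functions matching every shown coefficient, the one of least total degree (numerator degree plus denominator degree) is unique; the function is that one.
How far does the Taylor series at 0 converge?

The radius of convergence is 9.

No rational of total degree below 4 reproduces all 8 coefficients; solving the [1/3] Pade equations on them gives f(w) = (-32*w/17 - 13/32)/(w - 9)**3, whose expansion matches every shown term.
Denominator factor (w - 9)^3: pole of order 3 at 9, modulus 9.
The radius of convergence is the smallest modulus among the singular points: 9.


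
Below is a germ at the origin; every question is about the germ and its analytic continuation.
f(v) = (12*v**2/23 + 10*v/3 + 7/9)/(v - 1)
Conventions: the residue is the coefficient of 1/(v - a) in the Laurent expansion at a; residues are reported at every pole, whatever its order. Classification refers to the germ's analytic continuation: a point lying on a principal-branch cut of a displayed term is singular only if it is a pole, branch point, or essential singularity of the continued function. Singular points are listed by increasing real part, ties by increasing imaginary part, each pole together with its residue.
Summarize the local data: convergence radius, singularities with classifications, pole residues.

Denominator factor (v - 1): pole of order 1 at 1, modulus 1.
The radius of convergence is the smallest modulus among the singular points: 1.
At the order-1 pole 1 set g(v) = (v - (1))*f(v) = 12*v**2/23 + 10*v/3 + 7/9.
Simple pole: residue = g(a) at a = 1, which is 959/207.

Radius of convergence at 0: 1.
At 1: a pole of order 1; residue 959/207.


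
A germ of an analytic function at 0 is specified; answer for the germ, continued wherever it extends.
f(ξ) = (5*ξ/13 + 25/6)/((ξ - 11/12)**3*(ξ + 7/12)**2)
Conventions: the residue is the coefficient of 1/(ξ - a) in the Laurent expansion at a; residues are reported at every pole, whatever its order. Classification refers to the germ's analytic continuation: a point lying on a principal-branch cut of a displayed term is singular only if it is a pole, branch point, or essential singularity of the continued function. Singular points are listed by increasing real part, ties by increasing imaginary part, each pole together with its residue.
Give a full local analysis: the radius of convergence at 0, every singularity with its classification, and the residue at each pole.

Radius of convergence at 0: 7/12.
At -7/12: a pole of order 2; residue -860/351.
At 11/12: a pole of order 3; residue 860/351.

Denominator factor (ξ + 7/12)^2: pole of order 2 at -7/12, modulus 7/12.
Denominator factor (ξ - 11/12)^3: pole of order 3 at 11/12, modulus 11/12.
The radius of convergence is the smallest modulus among the singular points: 7/12.
At the order-2 pole -7/12 set g(ξ) = (ξ - (-7/12))^2*f(ξ) = (5*ξ/13 + 25/6)/(ξ - 11/12)**3.
Order-2 pole: residue = g'(a); g'(-7/12) = -860/351, so the residue is -860/351.
At the order-3 pole 11/12 set g(ξ) = (ξ - (11/12))^3*f(ξ) = (5*ξ/13 + 25/6)/(ξ + 7/12)**2.
Order-3 pole: residue = g''(a)/2; g''(11/12) = 1720/351, so the residue is 860/351.
List the singular points by increasing real part (a conjugate pair: the negative imaginary part first).


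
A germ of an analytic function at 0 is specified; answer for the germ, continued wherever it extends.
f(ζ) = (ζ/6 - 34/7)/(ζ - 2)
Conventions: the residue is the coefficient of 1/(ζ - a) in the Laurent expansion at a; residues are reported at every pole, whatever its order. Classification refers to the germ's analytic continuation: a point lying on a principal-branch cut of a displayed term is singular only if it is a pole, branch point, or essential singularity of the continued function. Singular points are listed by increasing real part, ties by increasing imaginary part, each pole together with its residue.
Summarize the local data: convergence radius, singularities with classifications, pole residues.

Denominator factor (ζ - 2): pole of order 1 at 2, modulus 2.
The radius of convergence is the smallest modulus among the singular points: 2.
At the order-1 pole 2 set g(ζ) = (ζ - (2))*f(ζ) = ζ/6 - 34/7.
Simple pole: residue = g(a) at a = 2, which is -95/21.

Radius of convergence at 0: 2.
At 2: a pole of order 1; residue -95/21.


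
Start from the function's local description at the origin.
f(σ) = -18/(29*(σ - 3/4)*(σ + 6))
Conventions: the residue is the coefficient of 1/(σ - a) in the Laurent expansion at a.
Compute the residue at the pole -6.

At the order-1 pole -6 set g(σ) = (σ - (-6))*f(σ) = -18/(29*(σ - 3/4)).
Simple pole: residue = g(a) at a = -6, which is 8/87.

The residue is 8/87.


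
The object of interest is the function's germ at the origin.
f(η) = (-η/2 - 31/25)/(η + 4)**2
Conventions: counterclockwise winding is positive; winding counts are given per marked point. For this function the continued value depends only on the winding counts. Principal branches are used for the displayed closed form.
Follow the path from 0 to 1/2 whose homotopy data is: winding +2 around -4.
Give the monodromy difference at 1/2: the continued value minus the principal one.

The function is rational, hence single-valued: continuing it around any pole returns the same value, so the difference is 0.

Continued minus principal equals 0.


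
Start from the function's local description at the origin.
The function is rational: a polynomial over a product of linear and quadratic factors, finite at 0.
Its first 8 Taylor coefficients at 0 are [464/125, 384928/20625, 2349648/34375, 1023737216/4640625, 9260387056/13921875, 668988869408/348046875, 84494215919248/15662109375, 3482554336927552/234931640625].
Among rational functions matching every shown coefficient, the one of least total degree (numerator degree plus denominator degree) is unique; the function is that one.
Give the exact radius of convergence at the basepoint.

No rational of total degree below 5 reproduces all 8 coefficients; solving the [1/4] Pade equations on them gives f(η) = (29/5 - 28*η/11)/((η - 3)**2*(η - 5/12)**2), whose expansion matches every shown term.
Denominator factor (η - 5/12)^2: pole of order 2 at 5/12, modulus 5/12.
Denominator factor (η - 3)^2: pole of order 2 at 3, modulus 3.
The radius of convergence is the smallest modulus among the singular points: 5/12.

The radius of convergence is 5/12.


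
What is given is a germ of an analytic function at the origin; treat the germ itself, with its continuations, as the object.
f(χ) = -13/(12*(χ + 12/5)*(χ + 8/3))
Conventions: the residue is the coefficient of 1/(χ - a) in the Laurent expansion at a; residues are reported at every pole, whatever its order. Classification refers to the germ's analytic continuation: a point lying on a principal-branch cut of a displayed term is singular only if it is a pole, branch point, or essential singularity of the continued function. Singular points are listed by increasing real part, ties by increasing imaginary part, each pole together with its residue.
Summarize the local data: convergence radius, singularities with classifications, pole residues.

Radius of convergence at 0: 12/5.
At -8/3: a pole of order 1; residue 65/16.
At -12/5: a pole of order 1; residue -65/16.

Denominator factor (χ + 8/3): pole of order 1 at -8/3, modulus 8/3.
Denominator factor (χ + 12/5): pole of order 1 at -12/5, modulus 12/5.
The radius of convergence is the smallest modulus among the singular points: 12/5.
At the order-1 pole -8/3 set g(χ) = (χ - (-8/3))*f(χ) = -13/(12*(χ + 12/5)).
Simple pole: residue = g(a) at a = -8/3, which is 65/16.
At the order-1 pole -12/5 set g(χ) = (χ - (-12/5))*f(χ) = -13/(12*(χ + 8/3)).
Simple pole: residue = g(a) at a = -12/5, which is -65/16.
List the singular points by increasing real part (a conjugate pair: the negative imaginary part first).


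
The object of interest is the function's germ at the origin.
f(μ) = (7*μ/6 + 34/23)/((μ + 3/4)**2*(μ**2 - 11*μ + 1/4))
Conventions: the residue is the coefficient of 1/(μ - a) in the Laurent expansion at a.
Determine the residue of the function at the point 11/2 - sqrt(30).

The residue is -31996/290145 - (95159/4352175)*sqrt(30).

The factor μ**2 - 11*μ + 1/4 splits as (μ - a)(μ - a') with a = 11/2 - sqrt(30), a' = 11/2 + sqrt(30). At the order-1 pole a set g(μ) = (μ - a)*f(μ) = [(7*μ/6 + 34/23)/(μ + 3/4)**2] / (μ - a').
Simple pole: residue = g(a) at a = 11/2 - sqrt(30), which is -31996/290145 - (95159/4352175)*sqrt(30).
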